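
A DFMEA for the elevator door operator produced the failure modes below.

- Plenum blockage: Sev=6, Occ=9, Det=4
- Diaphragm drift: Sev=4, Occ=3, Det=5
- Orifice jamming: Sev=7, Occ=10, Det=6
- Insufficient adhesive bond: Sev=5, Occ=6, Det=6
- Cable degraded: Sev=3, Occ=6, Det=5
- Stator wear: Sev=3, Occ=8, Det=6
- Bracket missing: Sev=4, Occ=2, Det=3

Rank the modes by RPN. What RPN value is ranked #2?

RPN = Severity × Occurrence × Detection:
  Plenum blockage: 6 × 9 × 4 = 216
  Diaphragm drift: 4 × 3 × 5 = 60
  Orifice jamming: 7 × 10 × 6 = 420
  Insufficient adhesive bond: 5 × 6 × 6 = 180
  Cable degraded: 3 × 6 × 5 = 90
  Stator wear: 3 × 8 × 6 = 144
  Bracket missing: 4 × 2 × 3 = 24
Sorted descending: 420, 216, 180, 144, 90, 60, 24.
The second-highest RPN is 216 (Plenum blockage).

216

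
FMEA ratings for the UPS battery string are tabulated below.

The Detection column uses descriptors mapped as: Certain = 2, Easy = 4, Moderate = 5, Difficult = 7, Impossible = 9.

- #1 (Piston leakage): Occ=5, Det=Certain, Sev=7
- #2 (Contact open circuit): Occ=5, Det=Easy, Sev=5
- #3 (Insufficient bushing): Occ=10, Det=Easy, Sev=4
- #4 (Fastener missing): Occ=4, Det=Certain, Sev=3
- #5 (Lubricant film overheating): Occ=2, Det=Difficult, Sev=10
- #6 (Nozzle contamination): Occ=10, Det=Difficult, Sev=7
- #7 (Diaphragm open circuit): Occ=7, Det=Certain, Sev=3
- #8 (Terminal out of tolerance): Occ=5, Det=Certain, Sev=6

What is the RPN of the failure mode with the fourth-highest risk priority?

RPN = Severity × Occurrence × Detection:
  #1: 7 × 5 × 2 = 70
  #2: 5 × 5 × 4 = 100
  #3: 4 × 10 × 4 = 160
  #4: 3 × 4 × 2 = 24
  #5: 10 × 2 × 7 = 140
  #6: 7 × 10 × 7 = 490
  #7: 3 × 7 × 2 = 42
  #8: 6 × 5 × 2 = 60
Sorted descending: 490, 160, 140, 100, 70, 60, 42, 24.
The fourth-highest RPN is 100 (#2).

100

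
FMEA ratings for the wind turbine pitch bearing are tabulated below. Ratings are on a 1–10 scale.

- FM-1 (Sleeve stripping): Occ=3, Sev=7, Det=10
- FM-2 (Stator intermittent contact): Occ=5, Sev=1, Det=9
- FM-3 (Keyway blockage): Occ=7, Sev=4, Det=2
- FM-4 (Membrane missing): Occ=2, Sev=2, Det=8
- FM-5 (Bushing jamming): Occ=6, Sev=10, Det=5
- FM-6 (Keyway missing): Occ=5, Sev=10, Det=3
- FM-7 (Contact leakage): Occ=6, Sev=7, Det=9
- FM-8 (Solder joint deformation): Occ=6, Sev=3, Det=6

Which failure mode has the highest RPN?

RPN = Severity × Occurrence × Detection:
  FM-1: 7 × 3 × 10 = 210
  FM-2: 1 × 5 × 9 = 45
  FM-3: 4 × 7 × 2 = 56
  FM-4: 2 × 2 × 8 = 32
  FM-5: 10 × 6 × 5 = 300
  FM-6: 10 × 5 × 3 = 150
  FM-7: 7 × 6 × 9 = 378
  FM-8: 3 × 6 × 6 = 108
Highest RPN is 378 → FM-7.

FM-7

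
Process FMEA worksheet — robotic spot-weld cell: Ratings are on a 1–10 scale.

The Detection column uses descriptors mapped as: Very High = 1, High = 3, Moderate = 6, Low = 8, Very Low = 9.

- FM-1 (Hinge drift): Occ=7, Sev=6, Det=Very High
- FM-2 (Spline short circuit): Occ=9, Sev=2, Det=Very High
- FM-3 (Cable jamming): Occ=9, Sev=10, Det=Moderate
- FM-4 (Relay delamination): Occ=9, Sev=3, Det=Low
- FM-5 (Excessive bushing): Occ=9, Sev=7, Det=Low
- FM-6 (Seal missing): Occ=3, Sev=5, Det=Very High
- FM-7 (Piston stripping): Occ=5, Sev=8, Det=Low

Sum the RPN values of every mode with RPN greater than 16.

1640

RPN = Severity × Occurrence × Detection:
  FM-1: 6 × 7 × 1 = 42
  FM-2: 2 × 9 × 1 = 18
  FM-3: 10 × 9 × 6 = 540
  FM-4: 3 × 9 × 8 = 216
  FM-5: 7 × 9 × 8 = 504
  FM-6: 5 × 3 × 1 = 15
  FM-7: 8 × 5 × 8 = 320
RPN > 16: FM-1 (42), FM-2 (18), FM-3 (540), FM-4 (216), FM-5 (504), FM-7 (320).
Sum: 42 + 18 + 540 + 216 + 504 + 320 = 1640.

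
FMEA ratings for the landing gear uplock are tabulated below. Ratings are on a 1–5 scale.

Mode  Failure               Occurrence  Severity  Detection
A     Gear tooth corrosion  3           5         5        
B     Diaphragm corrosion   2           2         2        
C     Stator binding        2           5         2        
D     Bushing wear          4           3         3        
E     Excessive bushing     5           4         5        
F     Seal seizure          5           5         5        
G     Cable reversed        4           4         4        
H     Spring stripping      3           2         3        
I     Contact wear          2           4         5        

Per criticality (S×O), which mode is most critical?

Criticality = Severity × Occurrence:
  A: 5 × 3 = 15
  B: 2 × 2 = 4
  C: 5 × 2 = 10
  D: 3 × 4 = 12
  E: 4 × 5 = 20
  F: 5 × 5 = 25
  G: 4 × 4 = 16
  H: 2 × 3 = 6
  I: 4 × 2 = 8
Highest criticality is 25 → F.

F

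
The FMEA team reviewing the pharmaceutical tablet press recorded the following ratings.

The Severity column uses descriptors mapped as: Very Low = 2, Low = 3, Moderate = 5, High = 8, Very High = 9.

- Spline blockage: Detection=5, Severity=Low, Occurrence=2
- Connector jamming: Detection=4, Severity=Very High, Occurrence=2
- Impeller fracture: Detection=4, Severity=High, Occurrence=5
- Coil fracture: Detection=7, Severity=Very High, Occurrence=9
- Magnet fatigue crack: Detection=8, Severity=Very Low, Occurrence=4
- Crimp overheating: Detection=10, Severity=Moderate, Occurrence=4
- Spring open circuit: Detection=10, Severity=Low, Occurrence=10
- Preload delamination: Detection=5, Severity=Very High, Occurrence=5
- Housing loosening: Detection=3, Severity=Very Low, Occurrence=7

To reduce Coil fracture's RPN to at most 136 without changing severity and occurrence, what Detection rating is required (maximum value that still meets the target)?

1

Coil fracture: S=9, O=9, D=7 → current RPN = 567.
Fixed product = 81. Need 81 × D ≤ 136, so D ≤ 136/81 = 1.68.
Maximum integer Detection rating = 1 (gives RPN 81; D=2 would give 162 > 136).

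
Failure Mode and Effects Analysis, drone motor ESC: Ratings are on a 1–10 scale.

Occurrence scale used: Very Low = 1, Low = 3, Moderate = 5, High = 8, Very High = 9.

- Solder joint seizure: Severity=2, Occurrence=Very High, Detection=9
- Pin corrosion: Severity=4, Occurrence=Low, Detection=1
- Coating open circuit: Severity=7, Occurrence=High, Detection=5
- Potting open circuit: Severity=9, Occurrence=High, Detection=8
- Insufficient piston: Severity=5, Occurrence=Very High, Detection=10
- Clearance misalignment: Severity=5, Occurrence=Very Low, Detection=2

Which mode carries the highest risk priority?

Potting open circuit

RPN = Severity × Occurrence × Detection:
  Solder joint seizure: 2 × 9 × 9 = 162
  Pin corrosion: 4 × 3 × 1 = 12
  Coating open circuit: 7 × 8 × 5 = 280
  Potting open circuit: 9 × 8 × 8 = 576
  Insufficient piston: 5 × 9 × 10 = 450
  Clearance misalignment: 5 × 1 × 2 = 10
Highest RPN is 576 → Potting open circuit.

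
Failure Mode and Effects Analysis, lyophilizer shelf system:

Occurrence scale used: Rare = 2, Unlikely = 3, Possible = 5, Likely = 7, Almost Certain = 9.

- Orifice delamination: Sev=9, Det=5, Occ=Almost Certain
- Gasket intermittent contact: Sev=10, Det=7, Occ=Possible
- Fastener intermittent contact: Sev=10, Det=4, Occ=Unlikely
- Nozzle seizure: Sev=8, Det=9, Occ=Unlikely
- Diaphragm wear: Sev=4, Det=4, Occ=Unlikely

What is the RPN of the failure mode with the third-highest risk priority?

216

RPN = Severity × Occurrence × Detection:
  Orifice delamination: 9 × 9 × 5 = 405
  Gasket intermittent contact: 10 × 5 × 7 = 350
  Fastener intermittent contact: 10 × 3 × 4 = 120
  Nozzle seizure: 8 × 3 × 9 = 216
  Diaphragm wear: 4 × 3 × 4 = 48
Sorted descending: 405, 350, 216, 120, 48.
The third-highest RPN is 216 (Nozzle seizure).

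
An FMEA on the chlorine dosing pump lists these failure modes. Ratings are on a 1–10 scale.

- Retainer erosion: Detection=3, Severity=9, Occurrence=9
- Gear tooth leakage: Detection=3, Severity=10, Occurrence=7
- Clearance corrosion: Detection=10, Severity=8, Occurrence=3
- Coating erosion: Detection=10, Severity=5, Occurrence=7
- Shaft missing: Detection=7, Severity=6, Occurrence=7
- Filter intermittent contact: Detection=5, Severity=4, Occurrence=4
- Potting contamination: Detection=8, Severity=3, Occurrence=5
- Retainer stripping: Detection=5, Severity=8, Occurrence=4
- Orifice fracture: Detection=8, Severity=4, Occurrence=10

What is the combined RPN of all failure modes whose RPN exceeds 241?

RPN = Severity × Occurrence × Detection:
  Retainer erosion: 9 × 9 × 3 = 243
  Gear tooth leakage: 10 × 7 × 3 = 210
  Clearance corrosion: 8 × 3 × 10 = 240
  Coating erosion: 5 × 7 × 10 = 350
  Shaft missing: 6 × 7 × 7 = 294
  Filter intermittent contact: 4 × 4 × 5 = 80
  Potting contamination: 3 × 5 × 8 = 120
  Retainer stripping: 8 × 4 × 5 = 160
  Orifice fracture: 4 × 10 × 8 = 320
RPN > 241: Retainer erosion (243), Coating erosion (350), Shaft missing (294), Orifice fracture (320).
Sum: 243 + 350 + 294 + 320 = 1207.

1207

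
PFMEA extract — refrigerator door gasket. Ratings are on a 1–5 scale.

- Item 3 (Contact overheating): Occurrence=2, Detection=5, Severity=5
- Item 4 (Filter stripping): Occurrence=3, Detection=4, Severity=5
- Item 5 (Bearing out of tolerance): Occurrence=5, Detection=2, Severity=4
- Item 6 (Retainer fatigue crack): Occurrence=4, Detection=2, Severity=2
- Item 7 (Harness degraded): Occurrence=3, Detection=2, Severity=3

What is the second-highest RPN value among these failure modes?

50

RPN = Severity × Occurrence × Detection:
  Item 3: 5 × 2 × 5 = 50
  Item 4: 5 × 3 × 4 = 60
  Item 5: 4 × 5 × 2 = 40
  Item 6: 2 × 4 × 2 = 16
  Item 7: 3 × 3 × 2 = 18
Sorted descending: 60, 50, 40, 18, 16.
The second-highest RPN is 50 (Item 3).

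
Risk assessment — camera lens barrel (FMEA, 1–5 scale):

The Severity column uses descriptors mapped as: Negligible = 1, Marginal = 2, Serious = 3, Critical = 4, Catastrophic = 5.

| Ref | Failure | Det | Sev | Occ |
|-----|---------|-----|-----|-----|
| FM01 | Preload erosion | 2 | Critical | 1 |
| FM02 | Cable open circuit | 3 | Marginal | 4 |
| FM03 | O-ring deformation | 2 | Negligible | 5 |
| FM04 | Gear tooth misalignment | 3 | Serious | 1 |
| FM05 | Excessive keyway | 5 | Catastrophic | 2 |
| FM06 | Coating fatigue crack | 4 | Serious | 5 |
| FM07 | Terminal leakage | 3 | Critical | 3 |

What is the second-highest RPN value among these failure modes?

RPN = Severity × Occurrence × Detection:
  FM01: 4 × 1 × 2 = 8
  FM02: 2 × 4 × 3 = 24
  FM03: 1 × 5 × 2 = 10
  FM04: 3 × 1 × 3 = 9
  FM05: 5 × 2 × 5 = 50
  FM06: 3 × 5 × 4 = 60
  FM07: 4 × 3 × 3 = 36
Sorted descending: 60, 50, 36, 24, 10, 9, 8.
The second-highest RPN is 50 (FM05).

50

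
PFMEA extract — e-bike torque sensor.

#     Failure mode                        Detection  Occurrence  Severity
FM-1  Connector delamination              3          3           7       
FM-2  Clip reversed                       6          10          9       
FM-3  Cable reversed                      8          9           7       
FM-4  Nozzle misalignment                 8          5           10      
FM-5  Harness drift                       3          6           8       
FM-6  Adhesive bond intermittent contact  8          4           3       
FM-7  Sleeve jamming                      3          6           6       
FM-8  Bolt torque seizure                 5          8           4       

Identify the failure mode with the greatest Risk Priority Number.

RPN = Severity × Occurrence × Detection:
  FM-1: 7 × 3 × 3 = 63
  FM-2: 9 × 10 × 6 = 540
  FM-3: 7 × 9 × 8 = 504
  FM-4: 10 × 5 × 8 = 400
  FM-5: 8 × 6 × 3 = 144
  FM-6: 3 × 4 × 8 = 96
  FM-7: 6 × 6 × 3 = 108
  FM-8: 4 × 8 × 5 = 160
Highest RPN is 540 → FM-2.

FM-2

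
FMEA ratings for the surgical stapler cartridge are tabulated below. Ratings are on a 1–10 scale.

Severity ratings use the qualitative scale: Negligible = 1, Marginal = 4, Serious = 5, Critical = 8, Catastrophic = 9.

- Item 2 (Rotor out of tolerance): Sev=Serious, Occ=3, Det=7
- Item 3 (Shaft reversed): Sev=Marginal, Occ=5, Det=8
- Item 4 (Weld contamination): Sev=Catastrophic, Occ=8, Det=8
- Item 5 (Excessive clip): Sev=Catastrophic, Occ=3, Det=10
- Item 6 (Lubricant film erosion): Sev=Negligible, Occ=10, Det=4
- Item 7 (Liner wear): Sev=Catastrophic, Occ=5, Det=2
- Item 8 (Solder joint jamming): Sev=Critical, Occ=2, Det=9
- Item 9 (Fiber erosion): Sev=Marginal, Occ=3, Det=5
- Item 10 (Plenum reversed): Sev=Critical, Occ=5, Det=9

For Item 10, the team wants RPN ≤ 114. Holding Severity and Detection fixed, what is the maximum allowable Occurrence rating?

1

Item 10: S=8, O=5, D=9 → current RPN = 360.
Fixed product = 72. Need 72 × O ≤ 114, so O ≤ 114/72 = 1.58.
Maximum integer Occurrence rating = 1 (gives RPN 72; O=2 would give 144 > 114).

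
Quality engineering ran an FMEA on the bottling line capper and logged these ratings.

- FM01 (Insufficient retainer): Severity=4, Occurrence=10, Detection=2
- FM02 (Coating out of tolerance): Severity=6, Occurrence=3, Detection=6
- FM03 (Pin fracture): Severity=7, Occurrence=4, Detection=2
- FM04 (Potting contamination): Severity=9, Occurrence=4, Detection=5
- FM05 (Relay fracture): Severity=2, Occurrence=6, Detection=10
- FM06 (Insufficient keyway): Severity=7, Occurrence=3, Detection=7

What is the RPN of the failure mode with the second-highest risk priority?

147

RPN = Severity × Occurrence × Detection:
  FM01: 4 × 10 × 2 = 80
  FM02: 6 × 3 × 6 = 108
  FM03: 7 × 4 × 2 = 56
  FM04: 9 × 4 × 5 = 180
  FM05: 2 × 6 × 10 = 120
  FM06: 7 × 3 × 7 = 147
Sorted descending: 180, 147, 120, 108, 80, 56.
The second-highest RPN is 147 (FM06).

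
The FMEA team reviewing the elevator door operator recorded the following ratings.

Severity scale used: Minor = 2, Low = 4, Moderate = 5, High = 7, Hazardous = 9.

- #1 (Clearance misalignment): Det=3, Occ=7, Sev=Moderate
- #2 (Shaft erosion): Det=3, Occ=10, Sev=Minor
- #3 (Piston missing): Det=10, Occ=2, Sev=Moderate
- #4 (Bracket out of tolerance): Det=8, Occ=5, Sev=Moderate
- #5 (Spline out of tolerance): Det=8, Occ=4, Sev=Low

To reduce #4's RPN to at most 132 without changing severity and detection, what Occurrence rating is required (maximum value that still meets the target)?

3

#4: S=5, O=5, D=8 → current RPN = 200.
Fixed product = 40. Need 40 × O ≤ 132, so O ≤ 132/40 = 3.30.
Maximum integer Occurrence rating = 3 (gives RPN 120; O=4 would give 160 > 132).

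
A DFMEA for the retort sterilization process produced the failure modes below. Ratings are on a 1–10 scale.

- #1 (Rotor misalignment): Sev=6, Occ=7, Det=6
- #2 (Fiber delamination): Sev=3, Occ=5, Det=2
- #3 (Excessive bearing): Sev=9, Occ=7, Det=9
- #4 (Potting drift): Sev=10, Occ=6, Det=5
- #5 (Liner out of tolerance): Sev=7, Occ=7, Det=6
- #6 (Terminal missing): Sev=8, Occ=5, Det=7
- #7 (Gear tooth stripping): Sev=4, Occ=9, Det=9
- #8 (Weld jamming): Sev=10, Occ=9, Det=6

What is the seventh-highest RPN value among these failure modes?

252

RPN = Severity × Occurrence × Detection:
  #1: 6 × 7 × 6 = 252
  #2: 3 × 5 × 2 = 30
  #3: 9 × 7 × 9 = 567
  #4: 10 × 6 × 5 = 300
  #5: 7 × 7 × 6 = 294
  #6: 8 × 5 × 7 = 280
  #7: 4 × 9 × 9 = 324
  #8: 10 × 9 × 6 = 540
Sorted descending: 567, 540, 324, 300, 294, 280, 252, 30.
The seventh-highest RPN is 252 (#1).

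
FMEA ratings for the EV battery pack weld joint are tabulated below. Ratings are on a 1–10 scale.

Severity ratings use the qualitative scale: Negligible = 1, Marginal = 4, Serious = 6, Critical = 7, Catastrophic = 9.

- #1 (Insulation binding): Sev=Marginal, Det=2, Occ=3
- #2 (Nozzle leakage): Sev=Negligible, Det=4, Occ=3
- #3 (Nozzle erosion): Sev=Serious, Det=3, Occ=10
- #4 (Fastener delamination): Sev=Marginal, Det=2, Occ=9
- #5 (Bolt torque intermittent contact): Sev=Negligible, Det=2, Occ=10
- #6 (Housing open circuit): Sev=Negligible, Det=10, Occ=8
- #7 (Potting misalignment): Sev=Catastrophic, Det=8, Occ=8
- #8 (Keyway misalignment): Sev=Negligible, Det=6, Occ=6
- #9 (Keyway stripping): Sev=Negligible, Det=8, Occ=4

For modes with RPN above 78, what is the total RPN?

RPN = Severity × Occurrence × Detection:
  #1: 4 × 3 × 2 = 24
  #2: 1 × 3 × 4 = 12
  #3: 6 × 10 × 3 = 180
  #4: 4 × 9 × 2 = 72
  #5: 1 × 10 × 2 = 20
  #6: 1 × 8 × 10 = 80
  #7: 9 × 8 × 8 = 576
  #8: 1 × 6 × 6 = 36
  #9: 1 × 4 × 8 = 32
RPN > 78: #3 (180), #6 (80), #7 (576).
Sum: 180 + 80 + 576 = 836.

836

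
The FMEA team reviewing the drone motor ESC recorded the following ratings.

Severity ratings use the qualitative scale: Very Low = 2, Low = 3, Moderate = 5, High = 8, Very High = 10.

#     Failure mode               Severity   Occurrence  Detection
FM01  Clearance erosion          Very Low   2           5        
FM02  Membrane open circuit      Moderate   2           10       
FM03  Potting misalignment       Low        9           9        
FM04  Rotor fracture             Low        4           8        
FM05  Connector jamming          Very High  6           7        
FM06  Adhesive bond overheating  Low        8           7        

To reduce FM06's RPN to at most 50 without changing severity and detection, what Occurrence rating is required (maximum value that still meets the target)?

FM06: S=3, O=8, D=7 → current RPN = 168.
Fixed product = 21. Need 21 × O ≤ 50, so O ≤ 50/21 = 2.38.
Maximum integer Occurrence rating = 2 (gives RPN 42; O=3 would give 63 > 50).

2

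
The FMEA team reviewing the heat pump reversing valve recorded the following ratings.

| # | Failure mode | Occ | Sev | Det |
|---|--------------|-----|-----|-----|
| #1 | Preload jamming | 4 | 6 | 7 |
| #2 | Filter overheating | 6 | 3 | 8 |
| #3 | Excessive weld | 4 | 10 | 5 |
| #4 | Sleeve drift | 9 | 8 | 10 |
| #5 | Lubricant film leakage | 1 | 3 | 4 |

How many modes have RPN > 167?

3

RPN = Severity × Occurrence × Detection:
  #1: 6 × 4 × 7 = 168
  #2: 3 × 6 × 8 = 144
  #3: 10 × 4 × 5 = 200
  #4: 8 × 9 × 10 = 720
  #5: 3 × 1 × 4 = 12
Modes with RPN > 167: #1 (168), #3 (200), #4 (720) → 3.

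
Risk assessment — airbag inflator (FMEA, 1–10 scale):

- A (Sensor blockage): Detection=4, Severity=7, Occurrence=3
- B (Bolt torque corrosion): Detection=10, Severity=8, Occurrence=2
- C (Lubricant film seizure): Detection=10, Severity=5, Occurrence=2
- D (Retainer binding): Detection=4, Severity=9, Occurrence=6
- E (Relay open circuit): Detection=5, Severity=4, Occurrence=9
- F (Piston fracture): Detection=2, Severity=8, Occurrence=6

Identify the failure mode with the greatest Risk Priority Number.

D

RPN = Severity × Occurrence × Detection:
  A: 7 × 3 × 4 = 84
  B: 8 × 2 × 10 = 160
  C: 5 × 2 × 10 = 100
  D: 9 × 6 × 4 = 216
  E: 4 × 9 × 5 = 180
  F: 8 × 6 × 2 = 96
Highest RPN is 216 → D.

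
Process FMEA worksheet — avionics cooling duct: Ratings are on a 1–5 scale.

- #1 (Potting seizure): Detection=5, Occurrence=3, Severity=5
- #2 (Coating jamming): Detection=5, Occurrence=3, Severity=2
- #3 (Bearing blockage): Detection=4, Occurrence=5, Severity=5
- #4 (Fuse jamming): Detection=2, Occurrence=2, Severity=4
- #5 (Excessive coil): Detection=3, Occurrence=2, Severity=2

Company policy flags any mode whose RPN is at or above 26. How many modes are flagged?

RPN = Severity × Occurrence × Detection:
  #1: 5 × 3 × 5 = 75
  #2: 2 × 3 × 5 = 30
  #3: 5 × 5 × 4 = 100
  #4: 4 × 2 × 2 = 16
  #5: 2 × 2 × 3 = 12
Modes with RPN ≥ 26: #1 (75), #2 (30), #3 (100) → 3.

3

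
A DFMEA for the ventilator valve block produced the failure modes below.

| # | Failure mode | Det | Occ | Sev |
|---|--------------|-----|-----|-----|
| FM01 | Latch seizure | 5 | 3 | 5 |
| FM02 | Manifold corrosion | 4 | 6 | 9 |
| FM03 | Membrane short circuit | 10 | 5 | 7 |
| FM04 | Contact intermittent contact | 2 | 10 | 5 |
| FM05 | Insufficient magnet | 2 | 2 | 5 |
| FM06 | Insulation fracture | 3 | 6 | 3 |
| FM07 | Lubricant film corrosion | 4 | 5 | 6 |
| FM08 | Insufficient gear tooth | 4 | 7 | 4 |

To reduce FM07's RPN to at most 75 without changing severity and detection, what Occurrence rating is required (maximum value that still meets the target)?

3

FM07: S=6, O=5, D=4 → current RPN = 120.
Fixed product = 24. Need 24 × O ≤ 75, so O ≤ 75/24 = 3.12.
Maximum integer Occurrence rating = 3 (gives RPN 72; O=4 would give 96 > 75).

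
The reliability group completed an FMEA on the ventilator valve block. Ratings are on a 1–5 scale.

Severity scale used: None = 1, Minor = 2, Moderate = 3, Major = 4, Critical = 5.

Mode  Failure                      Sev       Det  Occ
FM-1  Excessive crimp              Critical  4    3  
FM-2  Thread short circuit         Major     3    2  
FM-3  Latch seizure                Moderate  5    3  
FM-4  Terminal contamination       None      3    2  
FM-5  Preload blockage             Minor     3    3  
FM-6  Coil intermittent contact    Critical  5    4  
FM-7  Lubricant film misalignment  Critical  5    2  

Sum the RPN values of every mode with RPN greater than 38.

RPN = Severity × Occurrence × Detection:
  FM-1: 5 × 3 × 4 = 60
  FM-2: 4 × 2 × 3 = 24
  FM-3: 3 × 3 × 5 = 45
  FM-4: 1 × 2 × 3 = 6
  FM-5: 2 × 3 × 3 = 18
  FM-6: 5 × 4 × 5 = 100
  FM-7: 5 × 2 × 5 = 50
RPN > 38: FM-1 (60), FM-3 (45), FM-6 (100), FM-7 (50).
Sum: 60 + 45 + 100 + 50 = 255.

255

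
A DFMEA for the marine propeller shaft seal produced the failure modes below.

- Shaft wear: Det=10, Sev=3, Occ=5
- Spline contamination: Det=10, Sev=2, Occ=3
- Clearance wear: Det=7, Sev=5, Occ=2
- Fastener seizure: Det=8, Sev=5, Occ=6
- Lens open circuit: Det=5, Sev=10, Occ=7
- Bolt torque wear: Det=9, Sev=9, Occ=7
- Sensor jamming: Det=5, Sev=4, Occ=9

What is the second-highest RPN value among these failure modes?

RPN = Severity × Occurrence × Detection:
  Shaft wear: 3 × 5 × 10 = 150
  Spline contamination: 2 × 3 × 10 = 60
  Clearance wear: 5 × 2 × 7 = 70
  Fastener seizure: 5 × 6 × 8 = 240
  Lens open circuit: 10 × 7 × 5 = 350
  Bolt torque wear: 9 × 7 × 9 = 567
  Sensor jamming: 4 × 9 × 5 = 180
Sorted descending: 567, 350, 240, 180, 150, 70, 60.
The second-highest RPN is 350 (Lens open circuit).

350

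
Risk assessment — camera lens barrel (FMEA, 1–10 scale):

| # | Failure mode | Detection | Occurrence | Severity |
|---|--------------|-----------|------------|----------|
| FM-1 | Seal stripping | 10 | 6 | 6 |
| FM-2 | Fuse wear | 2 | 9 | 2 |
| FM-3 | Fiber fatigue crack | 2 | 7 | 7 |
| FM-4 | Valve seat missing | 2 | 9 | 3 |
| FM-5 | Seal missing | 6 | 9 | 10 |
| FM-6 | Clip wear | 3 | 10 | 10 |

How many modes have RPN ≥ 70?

RPN = Severity × Occurrence × Detection:
  FM-1: 6 × 6 × 10 = 360
  FM-2: 2 × 9 × 2 = 36
  FM-3: 7 × 7 × 2 = 98
  FM-4: 3 × 9 × 2 = 54
  FM-5: 10 × 9 × 6 = 540
  FM-6: 10 × 10 × 3 = 300
Modes with RPN ≥ 70: FM-1 (360), FM-3 (98), FM-5 (540), FM-6 (300) → 4.

4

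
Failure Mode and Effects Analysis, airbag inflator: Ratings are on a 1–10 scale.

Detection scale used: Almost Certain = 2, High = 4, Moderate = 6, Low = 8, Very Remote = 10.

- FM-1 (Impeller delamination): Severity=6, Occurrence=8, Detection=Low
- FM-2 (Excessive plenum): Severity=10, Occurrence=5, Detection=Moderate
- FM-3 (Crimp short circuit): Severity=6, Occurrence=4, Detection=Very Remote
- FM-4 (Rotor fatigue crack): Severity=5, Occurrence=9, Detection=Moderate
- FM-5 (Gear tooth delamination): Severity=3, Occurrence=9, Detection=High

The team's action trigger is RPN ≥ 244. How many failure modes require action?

RPN = Severity × Occurrence × Detection:
  FM-1: 6 × 8 × 8 = 384
  FM-2: 10 × 5 × 6 = 300
  FM-3: 6 × 4 × 10 = 240
  FM-4: 5 × 9 × 6 = 270
  FM-5: 3 × 9 × 4 = 108
Modes with RPN ≥ 244: FM-1 (384), FM-2 (300), FM-4 (270) → 3.

3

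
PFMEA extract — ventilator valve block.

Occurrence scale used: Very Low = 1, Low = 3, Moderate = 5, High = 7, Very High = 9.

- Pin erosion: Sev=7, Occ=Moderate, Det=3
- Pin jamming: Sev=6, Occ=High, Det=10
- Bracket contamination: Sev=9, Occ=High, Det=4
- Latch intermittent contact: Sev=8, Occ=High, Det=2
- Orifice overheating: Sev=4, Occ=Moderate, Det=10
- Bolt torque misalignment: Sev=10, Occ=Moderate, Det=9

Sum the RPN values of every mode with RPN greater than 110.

1434

RPN = Severity × Occurrence × Detection:
  Pin erosion: 7 × 5 × 3 = 105
  Pin jamming: 6 × 7 × 10 = 420
  Bracket contamination: 9 × 7 × 4 = 252
  Latch intermittent contact: 8 × 7 × 2 = 112
  Orifice overheating: 4 × 5 × 10 = 200
  Bolt torque misalignment: 10 × 5 × 9 = 450
RPN > 110: Pin jamming (420), Bracket contamination (252), Latch intermittent contact (112), Orifice overheating (200), Bolt torque misalignment (450).
Sum: 420 + 252 + 112 + 200 + 450 = 1434.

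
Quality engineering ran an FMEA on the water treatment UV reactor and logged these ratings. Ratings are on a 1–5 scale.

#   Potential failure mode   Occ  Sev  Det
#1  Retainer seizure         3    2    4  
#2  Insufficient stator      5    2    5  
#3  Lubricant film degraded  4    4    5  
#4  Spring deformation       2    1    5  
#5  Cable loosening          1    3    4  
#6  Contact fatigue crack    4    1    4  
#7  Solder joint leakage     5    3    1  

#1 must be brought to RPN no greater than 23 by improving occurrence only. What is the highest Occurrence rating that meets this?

2

#1: S=2, O=3, D=4 → current RPN = 24.
Fixed product = 8. Need 8 × O ≤ 23, so O ≤ 23/8 = 2.88.
Maximum integer Occurrence rating = 2 (gives RPN 16; O=3 would give 24 > 23).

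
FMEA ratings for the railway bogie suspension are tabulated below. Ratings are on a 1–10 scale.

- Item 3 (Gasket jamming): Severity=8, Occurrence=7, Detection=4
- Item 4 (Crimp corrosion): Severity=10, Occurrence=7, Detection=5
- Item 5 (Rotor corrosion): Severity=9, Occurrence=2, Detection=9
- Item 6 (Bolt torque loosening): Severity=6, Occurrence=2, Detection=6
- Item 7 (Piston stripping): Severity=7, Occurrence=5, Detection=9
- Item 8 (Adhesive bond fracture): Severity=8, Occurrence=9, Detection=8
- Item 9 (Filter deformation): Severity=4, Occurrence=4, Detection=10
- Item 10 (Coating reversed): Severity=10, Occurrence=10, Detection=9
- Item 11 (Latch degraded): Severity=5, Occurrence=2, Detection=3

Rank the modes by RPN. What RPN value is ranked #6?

RPN = Severity × Occurrence × Detection:
  Item 3: 8 × 7 × 4 = 224
  Item 4: 10 × 7 × 5 = 350
  Item 5: 9 × 2 × 9 = 162
  Item 6: 6 × 2 × 6 = 72
  Item 7: 7 × 5 × 9 = 315
  Item 8: 8 × 9 × 8 = 576
  Item 9: 4 × 4 × 10 = 160
  Item 10: 10 × 10 × 9 = 900
  Item 11: 5 × 2 × 3 = 30
Sorted descending: 900, 576, 350, 315, 224, 162, 160, 72, 30.
The sixth-highest RPN is 162 (Item 5).

162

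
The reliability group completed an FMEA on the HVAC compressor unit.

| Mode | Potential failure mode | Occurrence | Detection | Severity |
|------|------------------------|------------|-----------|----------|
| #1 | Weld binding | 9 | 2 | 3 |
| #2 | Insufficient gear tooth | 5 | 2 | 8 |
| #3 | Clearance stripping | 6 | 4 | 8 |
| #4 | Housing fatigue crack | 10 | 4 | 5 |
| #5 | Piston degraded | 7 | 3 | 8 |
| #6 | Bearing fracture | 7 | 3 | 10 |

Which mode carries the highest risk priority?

#6

RPN = Severity × Occurrence × Detection:
  #1: 3 × 9 × 2 = 54
  #2: 8 × 5 × 2 = 80
  #3: 8 × 6 × 4 = 192
  #4: 5 × 10 × 4 = 200
  #5: 8 × 7 × 3 = 168
  #6: 10 × 7 × 3 = 210
Highest RPN is 210 → #6.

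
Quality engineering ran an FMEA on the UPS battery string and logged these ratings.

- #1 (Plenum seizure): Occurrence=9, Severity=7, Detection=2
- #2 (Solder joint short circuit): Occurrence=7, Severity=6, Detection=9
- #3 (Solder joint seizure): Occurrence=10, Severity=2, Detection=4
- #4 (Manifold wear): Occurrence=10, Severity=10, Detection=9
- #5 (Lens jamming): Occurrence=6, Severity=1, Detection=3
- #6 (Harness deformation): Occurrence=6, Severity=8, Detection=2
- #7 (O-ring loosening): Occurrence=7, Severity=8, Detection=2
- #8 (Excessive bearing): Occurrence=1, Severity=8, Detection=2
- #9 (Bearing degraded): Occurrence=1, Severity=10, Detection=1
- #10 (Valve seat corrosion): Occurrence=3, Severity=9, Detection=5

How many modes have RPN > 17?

RPN = Severity × Occurrence × Detection:
  #1: 7 × 9 × 2 = 126
  #2: 6 × 7 × 9 = 378
  #3: 2 × 10 × 4 = 80
  #4: 10 × 10 × 9 = 900
  #5: 1 × 6 × 3 = 18
  #6: 8 × 6 × 2 = 96
  #7: 8 × 7 × 2 = 112
  #8: 8 × 1 × 2 = 16
  #9: 10 × 1 × 1 = 10
  #10: 9 × 3 × 5 = 135
Modes with RPN > 17: #1 (126), #2 (378), #3 (80), #4 (900), #5 (18), #6 (96), #7 (112), #10 (135) → 8.

8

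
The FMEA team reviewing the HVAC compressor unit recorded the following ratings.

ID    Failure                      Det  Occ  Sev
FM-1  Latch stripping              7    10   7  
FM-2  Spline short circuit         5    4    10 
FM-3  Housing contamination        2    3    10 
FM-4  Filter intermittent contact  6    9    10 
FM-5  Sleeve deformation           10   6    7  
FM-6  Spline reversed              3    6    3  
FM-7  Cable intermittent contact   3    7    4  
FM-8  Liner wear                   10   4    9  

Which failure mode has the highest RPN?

RPN = Severity × Occurrence × Detection:
  FM-1: 7 × 10 × 7 = 490
  FM-2: 10 × 4 × 5 = 200
  FM-3: 10 × 3 × 2 = 60
  FM-4: 10 × 9 × 6 = 540
  FM-5: 7 × 6 × 10 = 420
  FM-6: 3 × 6 × 3 = 54
  FM-7: 4 × 7 × 3 = 84
  FM-8: 9 × 4 × 10 = 360
Highest RPN is 540 → FM-4.

FM-4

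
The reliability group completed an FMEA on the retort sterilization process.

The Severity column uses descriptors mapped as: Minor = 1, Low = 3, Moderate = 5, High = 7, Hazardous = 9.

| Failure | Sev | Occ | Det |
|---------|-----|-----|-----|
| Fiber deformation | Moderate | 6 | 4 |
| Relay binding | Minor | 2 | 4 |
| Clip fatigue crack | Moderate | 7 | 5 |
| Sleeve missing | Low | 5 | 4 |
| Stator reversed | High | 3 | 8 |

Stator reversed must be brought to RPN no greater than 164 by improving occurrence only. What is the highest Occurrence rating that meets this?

Stator reversed: S=7, O=3, D=8 → current RPN = 168.
Fixed product = 56. Need 56 × O ≤ 164, so O ≤ 164/56 = 2.93.
Maximum integer Occurrence rating = 2 (gives RPN 112; O=3 would give 168 > 164).

2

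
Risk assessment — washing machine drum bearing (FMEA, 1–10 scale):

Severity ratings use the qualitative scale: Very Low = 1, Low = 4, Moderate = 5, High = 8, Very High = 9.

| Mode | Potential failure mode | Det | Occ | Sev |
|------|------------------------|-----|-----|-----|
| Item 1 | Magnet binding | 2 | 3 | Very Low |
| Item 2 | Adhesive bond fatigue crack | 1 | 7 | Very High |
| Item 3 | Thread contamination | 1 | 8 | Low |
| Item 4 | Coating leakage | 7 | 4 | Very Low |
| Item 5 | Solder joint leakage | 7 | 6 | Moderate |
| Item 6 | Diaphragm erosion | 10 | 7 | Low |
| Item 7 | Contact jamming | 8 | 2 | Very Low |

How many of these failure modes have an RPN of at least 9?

RPN = Severity × Occurrence × Detection:
  Item 1: 1 × 3 × 2 = 6
  Item 2: 9 × 7 × 1 = 63
  Item 3: 4 × 8 × 1 = 32
  Item 4: 1 × 4 × 7 = 28
  Item 5: 5 × 6 × 7 = 210
  Item 6: 4 × 7 × 10 = 280
  Item 7: 1 × 2 × 8 = 16
Modes with RPN ≥ 9: Item 2 (63), Item 3 (32), Item 4 (28), Item 5 (210), Item 6 (280), Item 7 (16) → 6.

6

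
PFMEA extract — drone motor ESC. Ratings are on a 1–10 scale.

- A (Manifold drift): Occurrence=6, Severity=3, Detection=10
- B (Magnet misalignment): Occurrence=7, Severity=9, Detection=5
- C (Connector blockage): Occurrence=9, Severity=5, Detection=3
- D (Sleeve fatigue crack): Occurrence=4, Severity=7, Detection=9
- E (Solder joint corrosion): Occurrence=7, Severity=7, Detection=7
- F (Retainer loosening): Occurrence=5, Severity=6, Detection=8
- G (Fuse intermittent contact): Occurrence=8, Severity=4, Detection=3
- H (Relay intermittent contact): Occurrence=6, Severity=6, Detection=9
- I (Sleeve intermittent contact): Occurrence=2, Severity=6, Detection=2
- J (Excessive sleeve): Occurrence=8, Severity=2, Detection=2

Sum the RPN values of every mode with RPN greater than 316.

667

RPN = Severity × Occurrence × Detection:
  A: 3 × 6 × 10 = 180
  B: 9 × 7 × 5 = 315
  C: 5 × 9 × 3 = 135
  D: 7 × 4 × 9 = 252
  E: 7 × 7 × 7 = 343
  F: 6 × 5 × 8 = 240
  G: 4 × 8 × 3 = 96
  H: 6 × 6 × 9 = 324
  I: 6 × 2 × 2 = 24
  J: 2 × 8 × 2 = 32
RPN > 316: E (343), H (324).
Sum: 343 + 324 = 667.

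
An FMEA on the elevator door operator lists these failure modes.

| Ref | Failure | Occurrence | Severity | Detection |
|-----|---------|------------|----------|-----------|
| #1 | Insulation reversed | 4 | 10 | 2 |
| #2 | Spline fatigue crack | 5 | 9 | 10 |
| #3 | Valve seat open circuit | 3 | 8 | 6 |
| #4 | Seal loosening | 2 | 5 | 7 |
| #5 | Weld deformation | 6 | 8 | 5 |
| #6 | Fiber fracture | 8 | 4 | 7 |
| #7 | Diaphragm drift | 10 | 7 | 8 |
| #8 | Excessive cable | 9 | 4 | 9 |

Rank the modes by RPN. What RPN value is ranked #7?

RPN = Severity × Occurrence × Detection:
  #1: 10 × 4 × 2 = 80
  #2: 9 × 5 × 10 = 450
  #3: 8 × 3 × 6 = 144
  #4: 5 × 2 × 7 = 70
  #5: 8 × 6 × 5 = 240
  #6: 4 × 8 × 7 = 224
  #7: 7 × 10 × 8 = 560
  #8: 4 × 9 × 9 = 324
Sorted descending: 560, 450, 324, 240, 224, 144, 80, 70.
The seventh-highest RPN is 80 (#1).

80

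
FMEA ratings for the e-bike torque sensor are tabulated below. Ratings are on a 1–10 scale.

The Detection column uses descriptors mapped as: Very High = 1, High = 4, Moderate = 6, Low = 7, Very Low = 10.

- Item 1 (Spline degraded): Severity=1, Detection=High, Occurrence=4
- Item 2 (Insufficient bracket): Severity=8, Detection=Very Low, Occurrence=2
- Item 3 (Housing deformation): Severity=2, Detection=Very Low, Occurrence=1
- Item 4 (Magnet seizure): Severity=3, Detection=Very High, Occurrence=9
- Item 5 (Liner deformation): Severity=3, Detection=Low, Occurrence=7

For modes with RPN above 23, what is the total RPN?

RPN = Severity × Occurrence × Detection:
  Item 1: 1 × 4 × 4 = 16
  Item 2: 8 × 2 × 10 = 160
  Item 3: 2 × 1 × 10 = 20
  Item 4: 3 × 9 × 1 = 27
  Item 5: 3 × 7 × 7 = 147
RPN > 23: Item 2 (160), Item 4 (27), Item 5 (147).
Sum: 160 + 27 + 147 = 334.

334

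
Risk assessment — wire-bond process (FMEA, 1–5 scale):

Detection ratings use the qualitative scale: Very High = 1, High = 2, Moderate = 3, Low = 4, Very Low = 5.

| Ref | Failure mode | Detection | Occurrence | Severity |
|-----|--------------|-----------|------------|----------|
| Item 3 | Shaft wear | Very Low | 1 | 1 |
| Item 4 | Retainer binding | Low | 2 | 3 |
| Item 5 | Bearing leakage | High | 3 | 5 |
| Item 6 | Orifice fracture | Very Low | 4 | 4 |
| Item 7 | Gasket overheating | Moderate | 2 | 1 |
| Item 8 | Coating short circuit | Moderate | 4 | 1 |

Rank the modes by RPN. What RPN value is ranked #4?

RPN = Severity × Occurrence × Detection:
  Item 3: 1 × 1 × 5 = 5
  Item 4: 3 × 2 × 4 = 24
  Item 5: 5 × 3 × 2 = 30
  Item 6: 4 × 4 × 5 = 80
  Item 7: 1 × 2 × 3 = 6
  Item 8: 1 × 4 × 3 = 12
Sorted descending: 80, 30, 24, 12, 6, 5.
The fourth-highest RPN is 12 (Item 8).

12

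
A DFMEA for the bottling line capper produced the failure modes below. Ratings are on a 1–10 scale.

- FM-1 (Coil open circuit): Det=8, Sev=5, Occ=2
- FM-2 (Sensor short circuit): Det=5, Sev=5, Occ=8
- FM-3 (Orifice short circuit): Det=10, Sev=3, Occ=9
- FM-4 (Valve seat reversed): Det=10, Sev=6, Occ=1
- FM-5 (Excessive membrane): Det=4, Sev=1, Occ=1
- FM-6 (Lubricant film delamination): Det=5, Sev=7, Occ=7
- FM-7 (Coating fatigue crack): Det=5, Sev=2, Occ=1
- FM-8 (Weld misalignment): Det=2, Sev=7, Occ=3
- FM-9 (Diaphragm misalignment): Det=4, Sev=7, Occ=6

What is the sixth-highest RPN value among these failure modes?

60

RPN = Severity × Occurrence × Detection:
  FM-1: 5 × 2 × 8 = 80
  FM-2: 5 × 8 × 5 = 200
  FM-3: 3 × 9 × 10 = 270
  FM-4: 6 × 1 × 10 = 60
  FM-5: 1 × 1 × 4 = 4
  FM-6: 7 × 7 × 5 = 245
  FM-7: 2 × 1 × 5 = 10
  FM-8: 7 × 3 × 2 = 42
  FM-9: 7 × 6 × 4 = 168
Sorted descending: 270, 245, 200, 168, 80, 60, 42, 10, 4.
The sixth-highest RPN is 60 (FM-4).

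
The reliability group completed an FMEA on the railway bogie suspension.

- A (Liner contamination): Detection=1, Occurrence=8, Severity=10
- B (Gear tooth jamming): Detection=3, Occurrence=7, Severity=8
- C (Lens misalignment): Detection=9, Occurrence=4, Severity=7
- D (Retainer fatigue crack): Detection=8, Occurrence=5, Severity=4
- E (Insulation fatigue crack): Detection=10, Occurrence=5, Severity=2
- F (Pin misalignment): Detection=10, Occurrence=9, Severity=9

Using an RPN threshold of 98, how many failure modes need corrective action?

RPN = Severity × Occurrence × Detection:
  A: 10 × 8 × 1 = 80
  B: 8 × 7 × 3 = 168
  C: 7 × 4 × 9 = 252
  D: 4 × 5 × 8 = 160
  E: 2 × 5 × 10 = 100
  F: 9 × 9 × 10 = 810
Modes with RPN ≥ 98: B (168), C (252), D (160), E (100), F (810) → 5.

5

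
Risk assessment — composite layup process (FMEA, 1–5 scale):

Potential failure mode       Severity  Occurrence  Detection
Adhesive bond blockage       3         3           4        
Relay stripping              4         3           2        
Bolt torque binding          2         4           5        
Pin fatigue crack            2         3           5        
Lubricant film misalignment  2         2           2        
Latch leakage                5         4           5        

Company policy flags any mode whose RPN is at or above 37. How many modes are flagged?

RPN = Severity × Occurrence × Detection:
  Adhesive bond blockage: 3 × 3 × 4 = 36
  Relay stripping: 4 × 3 × 2 = 24
  Bolt torque binding: 2 × 4 × 5 = 40
  Pin fatigue crack: 2 × 3 × 5 = 30
  Lubricant film misalignment: 2 × 2 × 2 = 8
  Latch leakage: 5 × 4 × 5 = 100
Modes with RPN ≥ 37: Bolt torque binding (40), Latch leakage (100) → 2.

2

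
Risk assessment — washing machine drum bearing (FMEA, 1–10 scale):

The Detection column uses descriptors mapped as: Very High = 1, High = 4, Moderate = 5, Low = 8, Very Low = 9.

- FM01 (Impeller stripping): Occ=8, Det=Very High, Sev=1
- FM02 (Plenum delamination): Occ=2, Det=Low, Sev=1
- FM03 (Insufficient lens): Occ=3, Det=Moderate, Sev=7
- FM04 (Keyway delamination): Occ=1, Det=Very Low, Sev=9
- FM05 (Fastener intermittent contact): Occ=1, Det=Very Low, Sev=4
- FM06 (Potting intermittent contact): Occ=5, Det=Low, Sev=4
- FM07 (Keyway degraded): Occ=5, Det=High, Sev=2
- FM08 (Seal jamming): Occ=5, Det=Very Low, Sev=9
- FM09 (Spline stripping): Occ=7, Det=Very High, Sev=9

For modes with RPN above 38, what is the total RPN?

RPN = Severity × Occurrence × Detection:
  FM01: 1 × 8 × 1 = 8
  FM02: 1 × 2 × 8 = 16
  FM03: 7 × 3 × 5 = 105
  FM04: 9 × 1 × 9 = 81
  FM05: 4 × 1 × 9 = 36
  FM06: 4 × 5 × 8 = 160
  FM07: 2 × 5 × 4 = 40
  FM08: 9 × 5 × 9 = 405
  FM09: 9 × 7 × 1 = 63
RPN > 38: FM03 (105), FM04 (81), FM06 (160), FM07 (40), FM08 (405), FM09 (63).
Sum: 105 + 81 + 160 + 40 + 405 + 63 = 854.

854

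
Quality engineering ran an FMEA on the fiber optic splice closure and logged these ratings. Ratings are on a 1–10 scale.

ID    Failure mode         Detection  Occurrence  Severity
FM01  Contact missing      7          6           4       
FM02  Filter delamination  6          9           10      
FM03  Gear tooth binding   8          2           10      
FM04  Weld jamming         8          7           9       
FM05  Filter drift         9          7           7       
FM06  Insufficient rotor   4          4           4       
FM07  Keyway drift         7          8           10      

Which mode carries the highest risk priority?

RPN = Severity × Occurrence × Detection:
  FM01: 4 × 6 × 7 = 168
  FM02: 10 × 9 × 6 = 540
  FM03: 10 × 2 × 8 = 160
  FM04: 9 × 7 × 8 = 504
  FM05: 7 × 7 × 9 = 441
  FM06: 4 × 4 × 4 = 64
  FM07: 10 × 8 × 7 = 560
Highest RPN is 560 → FM07.

FM07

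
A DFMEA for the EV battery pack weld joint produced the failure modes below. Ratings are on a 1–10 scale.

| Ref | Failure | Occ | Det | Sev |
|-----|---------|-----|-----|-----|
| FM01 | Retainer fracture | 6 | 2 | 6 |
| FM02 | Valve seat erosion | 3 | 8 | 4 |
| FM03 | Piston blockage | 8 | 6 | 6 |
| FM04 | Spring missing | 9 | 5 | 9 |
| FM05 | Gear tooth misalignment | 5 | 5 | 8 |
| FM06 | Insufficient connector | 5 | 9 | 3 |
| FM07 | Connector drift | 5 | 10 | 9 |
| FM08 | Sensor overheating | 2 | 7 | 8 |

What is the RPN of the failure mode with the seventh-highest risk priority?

RPN = Severity × Occurrence × Detection:
  FM01: 6 × 6 × 2 = 72
  FM02: 4 × 3 × 8 = 96
  FM03: 6 × 8 × 6 = 288
  FM04: 9 × 9 × 5 = 405
  FM05: 8 × 5 × 5 = 200
  FM06: 3 × 5 × 9 = 135
  FM07: 9 × 5 × 10 = 450
  FM08: 8 × 2 × 7 = 112
Sorted descending: 450, 405, 288, 200, 135, 112, 96, 72.
The seventh-highest RPN is 96 (FM02).

96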